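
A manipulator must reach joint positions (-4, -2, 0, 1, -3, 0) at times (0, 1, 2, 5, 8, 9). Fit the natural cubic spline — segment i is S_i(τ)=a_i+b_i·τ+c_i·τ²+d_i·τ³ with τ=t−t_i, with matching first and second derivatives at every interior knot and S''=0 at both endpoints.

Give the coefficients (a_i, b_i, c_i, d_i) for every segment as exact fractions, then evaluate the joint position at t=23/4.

Δ: Δ0=2, Δ1=2, Δ2=1/3, Δ3=-4/3, Δ4=3
row 1: diag=4, rhs=0; c'=1/4, d'=0
row 2: denom=8−1·1/4=31/4; d'=(-10−1·0)/(31/4)=-40/31
row 3: denom=12−3·12/31=336/31; d'=(-10−3·-40/31)/(336/31)=-95/168
row 4: denom=8−3·31/112=803/112; d'=(26−3·-95/168)/(803/112)=282/73
back: M4=282/73
back: M3=-95/168−31/112·282/73=-358/219
back: M2=-40/31−12/31·-358/219=-48/73
back: M1=0−1/4·-48/73=12/73
M: M0=0, M1=12/73, M2=-48/73, M3=-358/219, M4=282/73, M5=0
seg 0: a=-4, c=M0/2=0, d=(M1−M0)/(6·1)=2/73, b=Δ0−h0·(2M0+M1)/6=144/73
seg 1: a=-2, c=M1/2=6/73, d=(M2−M1)/(6·1)=-10/73, b=Δ1−h1·(2M1+M2)/6=150/73
seg 2: a=0, c=M2/2=-24/73, d=(M3−M2)/(6·3)=-107/1971, b=Δ2−h2·(2M2+M3)/6=132/73
seg 3: a=1, c=M3/2=-179/219, d=(M4−M3)/(6·3)=602/1971, b=Δ3−h3·(2M3+M4)/6=-119/73
seg 4: a=-3, c=M4/2=141/73, d=(M5−M4)/(6·1)=-47/73, b=Δ4−h4·(2M4+M5)/6=125/73
t_q=23/4 → seg 3, τ=3/4; S=1+-119/73·τ+-179/219·τ²+602/1971·τ³=-1293/2336

  seg 0: a=-4 b=144/73 c=0 d=2/73
  seg 1: a=-2 b=150/73 c=6/73 d=-10/73
  seg 2: a=0 b=132/73 c=-24/73 d=-107/1971
  seg 3: a=1 b=-119/73 c=-179/219 d=602/1971
  seg 4: a=-3 b=125/73 c=141/73 d=-47/73
S(23/4) = -1293/2336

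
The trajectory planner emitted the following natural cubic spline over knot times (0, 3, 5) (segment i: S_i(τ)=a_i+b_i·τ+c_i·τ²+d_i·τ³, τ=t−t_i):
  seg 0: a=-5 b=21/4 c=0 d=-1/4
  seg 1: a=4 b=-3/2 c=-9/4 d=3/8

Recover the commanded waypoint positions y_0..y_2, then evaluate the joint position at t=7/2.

y_0=-5 y_1=4 y_2=-5
S(7/2) = 175/64

y_0 = S_0(0) = a_0 = -5
y_1 = S_1(0) = a_1 = 4
y_2 = S_1(2) = -5
t_q=7/2 is in segment 1 (τ=1/2); S_1(τ)=175/64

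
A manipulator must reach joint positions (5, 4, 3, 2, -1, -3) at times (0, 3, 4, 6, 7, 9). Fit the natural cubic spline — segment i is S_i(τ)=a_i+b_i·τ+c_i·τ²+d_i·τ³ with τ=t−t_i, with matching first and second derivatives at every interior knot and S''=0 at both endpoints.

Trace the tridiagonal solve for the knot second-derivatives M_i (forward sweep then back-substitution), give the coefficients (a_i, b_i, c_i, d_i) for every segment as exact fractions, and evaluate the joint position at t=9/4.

Δ: Δ0=-1/3, Δ1=-1, Δ2=-1/2, Δ3=-3, Δ4=-1
row 1: diag=8, rhs=-4; c'=1/8, d'=-1/2
row 2: denom=6−1·1/8=47/8; d'=(3−1·-1/2)/(47/8)=28/47
row 3: denom=6−2·16/47=250/47; d'=(-15−2·28/47)/(250/47)=-761/250
row 4: denom=6−1·47/250=1453/250; d'=(12−1·-761/250)/(1453/250)=3761/1453
back: M4=3761/1453
back: M3=-761/250−47/250·3761/1453=-5130/1453
back: M2=28/47−16/47·-5130/1453=2612/1453
back: M1=-1/2−1/8·2612/1453=-1053/1453
M: M0=0, M1=-1053/1453, M2=2612/1453, M3=-5130/1453, M4=3761/1453, M5=0
seg 0: a=5, c=M0/2=0, d=(M1−M0)/(6·3)=-117/2906, b=Δ0−h0·(2M0+M1)/6=253/8718
seg 1: a=4, c=M1/2=-1053/2906, d=(M2−M1)/(6·1)=3665/8718, b=Δ1−h1·(2M1+M2)/6=-4612/4359
seg 2: a=3, c=M2/2=1306/1453, d=(M3−M2)/(6·2)=-3871/8718, b=Δ2−h2·(2M2+M3)/6=-4547/8718
seg 3: a=2, c=M3/2=-2565/1453, d=(M4−M3)/(6·1)=8891/8718, b=Δ3−h3·(2M3+M4)/6=-19655/8718
seg 4: a=-1, c=M4/2=3761/2906, d=(M5−M4)/(6·2)=-3761/17436, b=Δ4−h4·(2M4+M5)/6=-11881/4359
t_q=9/4 → seg 0, τ=9/4; S=5+253/8718·τ+0·τ²+-117/2906·τ³=856771/185984

  seg 0: a=5 b=253/8718 c=0 d=-117/2906
  seg 1: a=4 b=-4612/4359 c=-1053/2906 d=3665/8718
  seg 2: a=3 b=-4547/8718 c=1306/1453 d=-3871/8718
  seg 3: a=2 b=-19655/8718 c=-2565/1453 d=8891/8718
  seg 4: a=-1 b=-11881/4359 c=3761/2906 d=-3761/17436
S(9/4) = 856771/185984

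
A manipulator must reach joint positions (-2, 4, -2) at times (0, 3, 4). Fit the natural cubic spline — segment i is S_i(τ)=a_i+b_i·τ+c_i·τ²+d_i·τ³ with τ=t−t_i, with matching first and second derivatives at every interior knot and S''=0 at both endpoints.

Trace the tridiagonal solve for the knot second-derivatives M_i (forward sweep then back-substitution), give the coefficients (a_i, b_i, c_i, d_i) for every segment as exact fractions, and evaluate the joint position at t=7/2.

Δ: Δ0=2, Δ1=-6
row 1: diag=8, rhs=-48; c'=1/8, d'=-6
back: M1=-6
M: M0=0, M1=-6, M2=0
seg 0: a=-2, c=M0/2=0, d=(M1−M0)/(6·3)=-1/3, b=Δ0−h0·(2M0+M1)/6=5
seg 1: a=4, c=M1/2=-3, d=(M2−M1)/(6·1)=1, b=Δ1−h1·(2M1+M2)/6=-4
t_q=7/2 → seg 1, τ=1/2; S=4+-4·τ+-3·τ²+1·τ³=11/8

  seg 0: a=-2 b=5 c=0 d=-1/3
  seg 1: a=4 b=-4 c=-3 d=1
S(7/2) = 11/8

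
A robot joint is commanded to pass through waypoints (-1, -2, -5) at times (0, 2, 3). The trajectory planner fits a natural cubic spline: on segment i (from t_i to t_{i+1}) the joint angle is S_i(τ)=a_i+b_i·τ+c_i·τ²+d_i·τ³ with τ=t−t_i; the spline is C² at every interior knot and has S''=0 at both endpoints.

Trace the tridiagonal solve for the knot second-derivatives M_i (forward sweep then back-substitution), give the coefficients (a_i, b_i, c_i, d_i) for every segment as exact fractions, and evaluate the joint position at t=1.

  seg 0: a=-1 b=1/3 c=0 d=-5/24
  seg 1: a=-2 b=-13/6 c=-5/4 d=5/12
S(1) = -7/8

Δ: Δ0=-1/2, Δ1=-3
row 1: diag=6, rhs=-15; c'=1/6, d'=-5/2
back: M1=-5/2
M: M0=0, M1=-5/2, M2=0
seg 0: a=-1, c=M0/2=0, d=(M1−M0)/(6·2)=-5/24, b=Δ0−h0·(2M0+M1)/6=1/3
seg 1: a=-2, c=M1/2=-5/4, d=(M2−M1)/(6·1)=5/12, b=Δ1−h1·(2M1+M2)/6=-13/6
t_q=1 → seg 0, τ=1; S=-1+1/3·τ+0·τ²+-5/24·τ³=-7/8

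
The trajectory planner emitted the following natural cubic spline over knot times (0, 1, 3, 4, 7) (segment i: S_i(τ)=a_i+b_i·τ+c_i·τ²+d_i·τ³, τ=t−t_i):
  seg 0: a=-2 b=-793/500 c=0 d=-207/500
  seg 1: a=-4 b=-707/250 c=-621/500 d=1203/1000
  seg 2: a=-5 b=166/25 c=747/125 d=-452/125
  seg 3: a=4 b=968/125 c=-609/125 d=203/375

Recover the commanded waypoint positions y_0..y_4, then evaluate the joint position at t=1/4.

y_0=-2 y_1=-4 y_2=-5 y_3=4 y_4=-2
S(1/4) = -15379/6400

y_0 = S_0(0) = a_0 = -2
y_1 = S_1(0) = a_1 = -4
y_2 = S_2(0) = a_2 = -5
y_3 = S_3(0) = a_3 = 4
y_4 = S_3(3) = -2
t_q=1/4 is in segment 0 (τ=1/4); S_0(τ)=-15379/6400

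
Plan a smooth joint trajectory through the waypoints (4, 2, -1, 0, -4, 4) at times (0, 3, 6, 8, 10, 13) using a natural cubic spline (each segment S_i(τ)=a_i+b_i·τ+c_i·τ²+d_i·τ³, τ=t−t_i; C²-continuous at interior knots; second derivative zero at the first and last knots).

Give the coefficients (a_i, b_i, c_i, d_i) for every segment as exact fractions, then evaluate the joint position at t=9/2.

Δ: Δ0=-2/3, Δ1=-1, Δ2=1/2, Δ3=-2, Δ4=8/3
row 1: diag=12, rhs=-2; c'=1/4, d'=-1/6
row 2: denom=10−3·1/4=37/4; d'=(9−3·-1/6)/(37/4)=38/37
row 3: denom=8−2·8/37=280/37; d'=(-15−2·38/37)/(280/37)=-631/280
row 4: denom=10−2·37/140=663/70; d'=(28−2·-631/280)/(663/70)=1517/442
back: M4=1517/442
back: M3=-631/280−37/140·1517/442=-1397/442
back: M2=38/37−8/37·-1397/442=378/221
back: M1=-1/6−1/4·378/221=-394/663
M: M0=0, M1=-394/663, M2=378/221, M3=-1397/442, M4=1517/442, M5=0
seg 0: a=4, c=M0/2=0, d=(M1−M0)/(6·3)=-197/5967, b=Δ0−h0·(2M0+M1)/6=-245/663
seg 1: a=2, c=M1/2=-197/663, d=(M2−M1)/(6·3)=764/5967, b=Δ1−h1·(2M1+M2)/6=-836/663
seg 2: a=-1, c=M2/2=189/221, d=(M3−M2)/(6·2)=-2153/5304, b=Δ2−h2·(2M2+M3)/6=274/663
seg 3: a=0, c=M3/2=-1397/884, d=(M4−M3)/(6·2)=1457/2652, b=Δ3−h3·(2M3+M4)/6=-1375/1326
seg 4: a=-4, c=M4/2=1517/884, d=(M5−M4)/(6·3)=-1517/7956, b=Δ4−h4·(2M4+M5)/6=-1015/1326
t_q=9/2 → seg 1, τ=3/2; S=2+-836/663·τ+-197/663·τ²+764/5967·τ³=-113/884

  seg 0: a=4 b=-245/663 c=0 d=-197/5967
  seg 1: a=2 b=-836/663 c=-197/663 d=764/5967
  seg 2: a=-1 b=274/663 c=189/221 d=-2153/5304
  seg 3: a=0 b=-1375/1326 c=-1397/884 d=1457/2652
  seg 4: a=-4 b=-1015/1326 c=1517/884 d=-1517/7956
S(9/2) = -113/884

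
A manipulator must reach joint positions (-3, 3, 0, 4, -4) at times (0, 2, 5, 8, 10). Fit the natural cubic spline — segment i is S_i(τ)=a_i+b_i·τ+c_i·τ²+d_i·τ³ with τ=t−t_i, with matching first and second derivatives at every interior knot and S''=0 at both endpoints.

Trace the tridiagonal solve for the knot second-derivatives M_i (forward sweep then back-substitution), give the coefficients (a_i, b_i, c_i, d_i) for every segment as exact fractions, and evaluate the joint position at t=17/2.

  seg 0: a=-3 b=1046/255 c=0 d=-281/1020
  seg 1: a=3 b=203/255 c=-281/170 d=1613/4590
  seg 2: a=0 b=11/30 c=77/51 d=-1817/4590
  seg 3: a=4 b=-322/255 c=-349/170 d=349/1020
S(17/2) = 7883/2720

Δ: Δ0=3, Δ1=-1, Δ2=4/3, Δ3=-4
row 1: diag=10, rhs=-24; c'=3/10, d'=-12/5
row 2: denom=12−3·3/10=111/10; d'=(14−3·-12/5)/(111/10)=212/111
row 3: denom=10−3·10/37=340/37; d'=(-32−3·212/111)/(340/37)=-349/85
back: M3=-349/85
back: M2=212/111−10/37·-349/85=154/51
back: M1=-12/5−3/10·154/51=-281/85
M: M0=0, M1=-281/85, M2=154/51, M3=-349/85, M4=0
seg 0: a=-3, c=M0/2=0, d=(M1−M0)/(6·2)=-281/1020, b=Δ0−h0·(2M0+M1)/6=1046/255
seg 1: a=3, c=M1/2=-281/170, d=(M2−M1)/(6·3)=1613/4590, b=Δ1−h1·(2M1+M2)/6=203/255
seg 2: a=0, c=M2/2=77/51, d=(M3−M2)/(6·3)=-1817/4590, b=Δ2−h2·(2M2+M3)/6=11/30
seg 3: a=4, c=M3/2=-349/170, d=(M4−M3)/(6·2)=349/1020, b=Δ3−h3·(2M3+M4)/6=-322/255
t_q=17/2 → seg 3, τ=1/2; S=4+-322/255·τ+-349/170·τ²+349/1020·τ³=7883/2720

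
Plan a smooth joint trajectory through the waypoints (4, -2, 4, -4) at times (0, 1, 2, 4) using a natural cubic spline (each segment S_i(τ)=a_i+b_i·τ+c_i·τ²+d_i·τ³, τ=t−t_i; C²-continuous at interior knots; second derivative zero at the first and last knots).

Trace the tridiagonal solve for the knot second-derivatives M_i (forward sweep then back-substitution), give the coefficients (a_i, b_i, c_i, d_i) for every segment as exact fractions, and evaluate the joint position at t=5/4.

  seg 0: a=4 b=-220/23 c=0 d=82/23
  seg 1: a=-2 b=26/23 c=246/23 d=-134/23
  seg 2: a=4 b=116/23 c=-156/23 d=26/23
S(5/4) = -839/736

Δ: Δ0=-6, Δ1=6, Δ2=-4
row 1: diag=4, rhs=72; c'=1/4, d'=18
row 2: denom=6−1·1/4=23/4; d'=(-60−1·18)/(23/4)=-312/23
back: M2=-312/23
back: M1=18−1/4·-312/23=492/23
M: M0=0, M1=492/23, M2=-312/23, M3=0
seg 0: a=4, c=M0/2=0, d=(M1−M0)/(6·1)=82/23, b=Δ0−h0·(2M0+M1)/6=-220/23
seg 1: a=-2, c=M1/2=246/23, d=(M2−M1)/(6·1)=-134/23, b=Δ1−h1·(2M1+M2)/6=26/23
seg 2: a=4, c=M2/2=-156/23, d=(M3−M2)/(6·2)=26/23, b=Δ2−h2·(2M2+M3)/6=116/23
t_q=5/4 → seg 1, τ=1/4; S=-2+26/23·τ+246/23·τ²+-134/23·τ³=-839/736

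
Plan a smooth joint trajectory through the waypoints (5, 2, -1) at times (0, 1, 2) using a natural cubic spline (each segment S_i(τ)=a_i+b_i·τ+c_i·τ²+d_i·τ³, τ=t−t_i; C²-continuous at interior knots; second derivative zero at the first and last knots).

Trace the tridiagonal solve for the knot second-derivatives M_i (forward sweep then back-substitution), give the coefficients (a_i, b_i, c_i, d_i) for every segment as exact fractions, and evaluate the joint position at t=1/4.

Δ: Δ0=-3, Δ1=-3
row 1: diag=4, rhs=0; c'=1/4, d'=0
back: M1=0
M: M0=0, M1=0, M2=0
seg 0: a=5, c=M0/2=0, d=(M1−M0)/(6·1)=0, b=Δ0−h0·(2M0+M1)/6=-3
seg 1: a=2, c=M1/2=0, d=(M2−M1)/(6·1)=0, b=Δ1−h1·(2M1+M2)/6=-3
t_q=1/4 → seg 0, τ=1/4; S=5+-3·τ+0·τ²+0·τ³=17/4

  seg 0: a=5 b=-3 c=0 d=0
  seg 1: a=2 b=-3 c=0 d=0
S(1/4) = 17/4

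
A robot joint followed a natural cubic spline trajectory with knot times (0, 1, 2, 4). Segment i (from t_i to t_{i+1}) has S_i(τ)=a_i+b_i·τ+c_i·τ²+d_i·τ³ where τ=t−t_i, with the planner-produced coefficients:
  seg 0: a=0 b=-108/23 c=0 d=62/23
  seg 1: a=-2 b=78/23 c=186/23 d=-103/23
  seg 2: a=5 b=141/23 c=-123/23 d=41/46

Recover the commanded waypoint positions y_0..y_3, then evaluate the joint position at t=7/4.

y_0 = S_0(0) = a_0 = 0
y_1 = S_1(0) = a_1 = -2
y_2 = S_2(0) = a_2 = 5
y_3 = S_2(2) = 3
t_q=7/4 is in segment 1 (τ=3/4); S_1(τ)=205/64

y_0=0 y_1=-2 y_2=5 y_3=3
S(7/4) = 205/64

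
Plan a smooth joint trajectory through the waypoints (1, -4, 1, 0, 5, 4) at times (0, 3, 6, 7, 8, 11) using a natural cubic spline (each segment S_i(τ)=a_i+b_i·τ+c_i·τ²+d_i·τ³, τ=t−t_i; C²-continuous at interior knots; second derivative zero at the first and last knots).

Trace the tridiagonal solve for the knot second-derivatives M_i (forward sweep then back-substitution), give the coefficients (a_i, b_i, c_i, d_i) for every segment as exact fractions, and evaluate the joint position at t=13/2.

Δ: Δ0=-5/3, Δ1=5/3, Δ2=-1, Δ3=5, Δ4=-1/3
row 1: diag=12, rhs=20; c'=1/4, d'=5/3
row 2: denom=8−3·1/4=29/4; d'=(-16−3·5/3)/(29/4)=-84/29
row 3: denom=4−1·4/29=112/29; d'=(36−1·-84/29)/(112/29)=141/14
row 4: denom=8−1·29/112=867/112; d'=(-32−1·141/14)/(867/112)=-4712/867
back: M4=-4712/867
back: M3=141/14−29/112·-4712/867=9952/867
back: M2=-84/29−4/29·9952/867=-3884/867
back: M1=5/3−1/4·-3884/867=2416/867
M: M0=0, M1=2416/867, M2=-3884/867, M3=9952/867, M4=-4712/867, M5=0
seg 0: a=1, c=M0/2=0, d=(M1−M0)/(6·3)=1208/7803, b=Δ0−h0·(2M0+M1)/6=-2653/867
seg 1: a=-4, c=M1/2=1208/867, d=(M2−M1)/(6·3)=-350/867, b=Δ1−h1·(2M1+M2)/6=971/867
seg 2: a=1, c=M2/2=-1942/867, d=(M3−M2)/(6·1)=2306/867, b=Δ2−h2·(2M2+M3)/6=-1231/867
seg 3: a=0, c=M3/2=4976/867, d=(M4−M3)/(6·1)=-2444/867, b=Δ3−h3·(2M3+M4)/6=601/289
seg 4: a=5, c=M4/2=-2356/867, d=(M5−M4)/(6·3)=2356/7803, b=Δ4−h4·(2M4+M5)/6=4423/867
t_q=13/2 → seg 2, τ=1/2; S=1+-1231/867·τ+-1942/867·τ²+2306/867·τ³=217/3468

  seg 0: a=1 b=-2653/867 c=0 d=1208/7803
  seg 1: a=-4 b=971/867 c=1208/867 d=-350/867
  seg 2: a=1 b=-1231/867 c=-1942/867 d=2306/867
  seg 3: a=0 b=601/289 c=4976/867 d=-2444/867
  seg 4: a=5 b=4423/867 c=-2356/867 d=2356/7803
S(13/2) = 217/3468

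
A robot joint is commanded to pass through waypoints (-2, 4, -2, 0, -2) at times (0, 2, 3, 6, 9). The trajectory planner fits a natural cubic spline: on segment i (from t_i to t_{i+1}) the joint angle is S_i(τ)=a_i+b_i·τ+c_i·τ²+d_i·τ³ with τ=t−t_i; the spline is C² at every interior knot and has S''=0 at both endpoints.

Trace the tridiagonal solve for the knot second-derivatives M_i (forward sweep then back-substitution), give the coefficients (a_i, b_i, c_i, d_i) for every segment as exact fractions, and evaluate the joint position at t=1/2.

Δ: Δ0=3, Δ1=-6, Δ2=2/3, Δ3=-2/3
row 1: diag=6, rhs=-54; c'=1/6, d'=-9
row 2: denom=8−1·1/6=47/6; d'=(40−1·-9)/(47/6)=294/47
row 3: denom=12−3·18/47=510/47; d'=(-8−3·294/47)/(510/47)=-37/15
back: M3=-37/15
back: M2=294/47−18/47·-37/15=36/5
back: M1=-9−1/6·36/5=-51/5
M: M0=0, M1=-51/5, M2=36/5, M3=-37/15, M4=0
seg 0: a=-2, c=M0/2=0, d=(M1−M0)/(6·2)=-17/20, b=Δ0−h0·(2M0+M1)/6=32/5
seg 1: a=4, c=M1/2=-51/10, d=(M2−M1)/(6·1)=29/10, b=Δ1−h1·(2M1+M2)/6=-19/5
seg 2: a=-2, c=M2/2=18/5, d=(M3−M2)/(6·3)=-29/54, b=Δ2−h2·(2M2+M3)/6=-53/10
seg 3: a=0, c=M3/2=-37/30, d=(M4−M3)/(6·3)=37/270, b=Δ3−h3·(2M3+M4)/6=9/5
t_q=1/2 → seg 0, τ=1/2; S=-2+32/5·τ+0·τ²+-17/20·τ³=35/32

  seg 0: a=-2 b=32/5 c=0 d=-17/20
  seg 1: a=4 b=-19/5 c=-51/10 d=29/10
  seg 2: a=-2 b=-53/10 c=18/5 d=-29/54
  seg 3: a=0 b=9/5 c=-37/30 d=37/270
S(1/2) = 35/32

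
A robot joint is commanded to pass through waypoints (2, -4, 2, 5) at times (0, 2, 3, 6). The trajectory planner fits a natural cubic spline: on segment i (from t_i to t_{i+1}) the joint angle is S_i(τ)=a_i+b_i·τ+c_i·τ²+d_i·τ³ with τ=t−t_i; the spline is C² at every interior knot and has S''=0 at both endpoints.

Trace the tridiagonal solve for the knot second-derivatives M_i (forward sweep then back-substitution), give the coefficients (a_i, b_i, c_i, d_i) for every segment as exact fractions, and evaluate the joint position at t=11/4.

Δ: Δ0=-3, Δ1=6, Δ2=1
row 1: diag=6, rhs=54; c'=1/6, d'=9
row 2: denom=8−1·1/6=47/6; d'=(-30−1·9)/(47/6)=-234/47
back: M2=-234/47
back: M1=9−1/6·-234/47=462/47
M: M0=0, M1=462/47, M2=-234/47, M3=0
seg 0: a=2, c=M0/2=0, d=(M1−M0)/(6·2)=77/94, b=Δ0−h0·(2M0+M1)/6=-295/47
seg 1: a=-4, c=M1/2=231/47, d=(M2−M1)/(6·1)=-116/47, b=Δ1−h1·(2M1+M2)/6=167/47
seg 2: a=2, c=M2/2=-117/47, d=(M3−M2)/(6·3)=13/47, b=Δ2−h2·(2M2+M3)/6=281/47
t_q=11/4 → seg 1, τ=3/4; S=-4+167/47·τ+231/47·τ²+-116/47·τ³=73/188

  seg 0: a=2 b=-295/47 c=0 d=77/94
  seg 1: a=-4 b=167/47 c=231/47 d=-116/47
  seg 2: a=2 b=281/47 c=-117/47 d=13/47
S(11/4) = 73/188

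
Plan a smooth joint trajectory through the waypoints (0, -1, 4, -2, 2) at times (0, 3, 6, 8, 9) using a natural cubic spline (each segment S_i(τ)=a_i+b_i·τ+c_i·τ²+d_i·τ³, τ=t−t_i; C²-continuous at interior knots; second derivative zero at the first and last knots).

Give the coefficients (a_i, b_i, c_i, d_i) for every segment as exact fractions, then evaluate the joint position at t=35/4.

Δ: Δ0=-1/3, Δ1=5/3, Δ2=-3, Δ3=4
row 1: diag=12, rhs=12; c'=1/4, d'=1
row 2: denom=10−3·1/4=37/4; d'=(-28−3·1)/(37/4)=-124/37
row 3: denom=6−2·8/37=206/37; d'=(42−2·-124/37)/(206/37)=901/103
back: M3=901/103
back: M2=-124/37−8/37·901/103=-540/103
back: M1=1−1/4·-540/103=238/103
M: M0=0, M1=238/103, M2=-540/103, M3=901/103, M4=0
seg 0: a=0, c=M0/2=0, d=(M1−M0)/(6·3)=119/927, b=Δ0−h0·(2M0+M1)/6=-460/309
seg 1: a=-1, c=M1/2=119/103, d=(M2−M1)/(6·3)=-389/927, b=Δ1−h1·(2M1+M2)/6=611/309
seg 2: a=4, c=M2/2=-270/103, d=(M3−M2)/(6·2)=1441/1236, b=Δ2−h2·(2M2+M3)/6=-748/309
seg 3: a=-2, c=M3/2=901/206, d=(M4−M3)/(6·1)=-901/618, b=Δ3−h3·(2M3+M4)/6=335/309
t_q=35/4 → seg 3, τ=3/4; S=-2+335/309·τ+901/206·τ²+-901/618·τ³=8679/13184

  seg 0: a=0 b=-460/309 c=0 d=119/927
  seg 1: a=-1 b=611/309 c=119/103 d=-389/927
  seg 2: a=4 b=-748/309 c=-270/103 d=1441/1236
  seg 3: a=-2 b=335/309 c=901/206 d=-901/618
S(35/4) = 8679/13184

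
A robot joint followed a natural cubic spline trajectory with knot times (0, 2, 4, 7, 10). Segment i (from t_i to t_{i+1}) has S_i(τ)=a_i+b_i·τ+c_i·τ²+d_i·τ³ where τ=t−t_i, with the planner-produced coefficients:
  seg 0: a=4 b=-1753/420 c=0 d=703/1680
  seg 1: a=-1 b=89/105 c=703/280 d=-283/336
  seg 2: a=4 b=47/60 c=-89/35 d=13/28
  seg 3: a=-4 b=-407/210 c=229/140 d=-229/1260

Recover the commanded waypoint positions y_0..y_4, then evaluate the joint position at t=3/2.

y_0=4 y_1=-1 y_2=4 y_3=-4 y_4=0
S(3/2) = -543/640

y_0 = S_0(0) = a_0 = 4
y_1 = S_1(0) = a_1 = -1
y_2 = S_2(0) = a_2 = 4
y_3 = S_3(0) = a_3 = -4
y_4 = S_3(3) = 0
t_q=3/2 is in segment 0 (τ=3/2); S_0(τ)=-543/640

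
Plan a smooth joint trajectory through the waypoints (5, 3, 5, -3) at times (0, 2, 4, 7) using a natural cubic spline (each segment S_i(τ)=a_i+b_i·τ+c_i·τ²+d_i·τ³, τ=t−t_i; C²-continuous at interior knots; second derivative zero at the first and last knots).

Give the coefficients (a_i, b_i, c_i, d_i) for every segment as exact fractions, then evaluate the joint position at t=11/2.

  seg 0: a=5 b=-98/57 c=0 d=41/228
  seg 1: a=3 b=25/57 c=41/38 d=-91/228
  seg 2: a=5 b=-2/57 c=-25/19 d=25/171
S(11/2) = 377/152

Δ: Δ0=-1, Δ1=1, Δ2=-8/3
row 1: diag=8, rhs=12; c'=1/4, d'=3/2
row 2: denom=10−2·1/4=19/2; d'=(-22−2·3/2)/(19/2)=-50/19
back: M2=-50/19
back: M1=3/2−1/4·-50/19=41/19
M: M0=0, M1=41/19, M2=-50/19, M3=0
seg 0: a=5, c=M0/2=0, d=(M1−M0)/(6·2)=41/228, b=Δ0−h0·(2M0+M1)/6=-98/57
seg 1: a=3, c=M1/2=41/38, d=(M2−M1)/(6·2)=-91/228, b=Δ1−h1·(2M1+M2)/6=25/57
seg 2: a=5, c=M2/2=-25/19, d=(M3−M2)/(6·3)=25/171, b=Δ2−h2·(2M2+M3)/6=-2/57
t_q=11/2 → seg 2, τ=3/2; S=5+-2/57·τ+-25/19·τ²+25/171·τ³=377/152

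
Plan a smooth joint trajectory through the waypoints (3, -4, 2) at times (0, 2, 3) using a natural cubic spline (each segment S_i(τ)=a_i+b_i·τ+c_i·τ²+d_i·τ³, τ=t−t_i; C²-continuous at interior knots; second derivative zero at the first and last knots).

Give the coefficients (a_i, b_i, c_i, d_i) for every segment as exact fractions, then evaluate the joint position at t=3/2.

Δ: Δ0=-7/2, Δ1=6
row 1: diag=6, rhs=57; c'=1/6, d'=19/2
back: M1=19/2
M: M0=0, M1=19/2, M2=0
seg 0: a=3, c=M0/2=0, d=(M1−M0)/(6·2)=19/24, b=Δ0−h0·(2M0+M1)/6=-20/3
seg 1: a=-4, c=M1/2=19/4, d=(M2−M1)/(6·1)=-19/12, b=Δ1−h1·(2M1+M2)/6=17/6
t_q=3/2 → seg 0, τ=3/2; S=3+-20/3·τ+0·τ²+19/24·τ³=-277/64

  seg 0: a=3 b=-20/3 c=0 d=19/24
  seg 1: a=-4 b=17/6 c=19/4 d=-19/12
S(3/2) = -277/64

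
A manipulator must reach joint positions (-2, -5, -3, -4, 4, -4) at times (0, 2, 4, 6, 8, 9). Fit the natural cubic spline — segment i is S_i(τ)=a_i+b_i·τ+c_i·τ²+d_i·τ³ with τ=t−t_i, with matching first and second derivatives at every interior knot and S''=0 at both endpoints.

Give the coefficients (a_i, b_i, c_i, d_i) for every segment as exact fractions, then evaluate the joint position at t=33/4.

  seg 0: a=-2 b=-22/9 c=0 d=17/72
  seg 1: a=-5 b=7/18 c=17/12 d=-5/9
  seg 2: a=-3 b=-11/18 c=-23/12 d=71/72
  seg 3: a=-4 b=32/9 c=4 d=-17/9
  seg 4: a=4 b=-28/9 c=-22/3 d=22/9
S(33/4) = 269/96

Δ: Δ0=-3/2, Δ1=1, Δ2=-1/2, Δ3=4, Δ4=-8
row 1: diag=8, rhs=15; c'=1/4, d'=15/8
row 2: denom=8−2·1/4=15/2; d'=(-9−2·15/8)/(15/2)=-17/10
row 3: denom=8−2·4/15=112/15; d'=(27−2·-17/10)/(112/15)=57/14
row 4: denom=6−2·15/56=153/28; d'=(-72−2·57/14)/(153/28)=-44/3
back: M4=-44/3
back: M3=57/14−15/56·-44/3=8
back: M2=-17/10−4/15·8=-23/6
back: M1=15/8−1/4·-23/6=17/6
M: M0=0, M1=17/6, M2=-23/6, M3=8, M4=-44/3, M5=0
seg 0: a=-2, c=M0/2=0, d=(M1−M0)/(6·2)=17/72, b=Δ0−h0·(2M0+M1)/6=-22/9
seg 1: a=-5, c=M1/2=17/12, d=(M2−M1)/(6·2)=-5/9, b=Δ1−h1·(2M1+M2)/6=7/18
seg 2: a=-3, c=M2/2=-23/12, d=(M3−M2)/(6·2)=71/72, b=Δ2−h2·(2M2+M3)/6=-11/18
seg 3: a=-4, c=M3/2=4, d=(M4−M3)/(6·2)=-17/9, b=Δ3−h3·(2M3+M4)/6=32/9
seg 4: a=4, c=M4/2=-22/3, d=(M5−M4)/(6·1)=22/9, b=Δ4−h4·(2M4+M5)/6=-28/9
t_q=33/4 → seg 4, τ=1/4; S=4+-28/9·τ+-22/3·τ²+22/9·τ³=269/96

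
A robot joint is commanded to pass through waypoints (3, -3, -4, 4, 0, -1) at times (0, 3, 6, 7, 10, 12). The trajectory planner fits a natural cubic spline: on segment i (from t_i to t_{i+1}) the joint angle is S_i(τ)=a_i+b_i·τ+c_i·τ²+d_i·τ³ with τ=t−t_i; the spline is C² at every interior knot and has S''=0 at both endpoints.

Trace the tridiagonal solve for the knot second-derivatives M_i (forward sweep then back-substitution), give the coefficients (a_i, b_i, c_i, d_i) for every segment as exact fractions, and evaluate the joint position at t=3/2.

  seg 0: a=3 b=-1937/1346 c=0 d=-755/12114
  seg 1: a=-3 b=-2101/673 c=-755/1346 d=18055/36342
  seg 2: a=-4 b=9323/1346 c=7895/2019 d=-11455/4038
  seg 3: a=4 b=12592/2019 c=-18575/4038 d=25157/36342
  seg 4: a=0 b=-10795/4038 c=1097/673 d=-1097/4038
S(3/2) = 6795/10768

Δ: Δ0=-2, Δ1=-1/3, Δ2=8, Δ3=-4/3, Δ4=-1/2
row 1: diag=12, rhs=10; c'=1/4, d'=5/6
row 2: denom=8−3·1/4=29/4; d'=(50−3·5/6)/(29/4)=190/29
row 3: denom=8−1·4/29=228/29; d'=(-56−1·190/29)/(228/29)=-907/114
row 4: denom=10−3·29/76=673/76; d'=(5−3·-907/114)/(673/76)=2194/673
back: M4=2194/673
back: M3=-907/114−29/76·2194/673=-18575/2019
back: M2=190/29−4/29·-18575/2019=15790/2019
back: M1=5/6−1/4·15790/2019=-755/673
M: M0=0, M1=-755/673, M2=15790/2019, M3=-18575/2019, M4=2194/673, M5=0
seg 0: a=3, c=M0/2=0, d=(M1−M0)/(6·3)=-755/12114, b=Δ0−h0·(2M0+M1)/6=-1937/1346
seg 1: a=-3, c=M1/2=-755/1346, d=(M2−M1)/(6·3)=18055/36342, b=Δ1−h1·(2M1+M2)/6=-2101/673
seg 2: a=-4, c=M2/2=7895/2019, d=(M3−M2)/(6·1)=-11455/4038, b=Δ2−h2·(2M2+M3)/6=9323/1346
seg 3: a=4, c=M3/2=-18575/4038, d=(M4−M3)/(6·3)=25157/36342, b=Δ3−h3·(2M3+M4)/6=12592/2019
seg 4: a=0, c=M4/2=1097/673, d=(M5−M4)/(6·2)=-1097/4038, b=Δ4−h4·(2M4+M5)/6=-10795/4038
t_q=3/2 → seg 0, τ=3/2; S=3+-1937/1346·τ+0·τ²+-755/12114·τ³=6795/10768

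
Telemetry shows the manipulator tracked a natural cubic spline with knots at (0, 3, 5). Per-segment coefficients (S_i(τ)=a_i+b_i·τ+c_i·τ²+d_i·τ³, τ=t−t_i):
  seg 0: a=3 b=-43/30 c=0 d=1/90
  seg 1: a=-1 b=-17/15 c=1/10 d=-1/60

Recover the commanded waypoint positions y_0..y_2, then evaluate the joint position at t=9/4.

y_0=3 y_1=-1 y_2=-3
S(9/4) = -63/640

y_0 = S_0(0) = a_0 = 3
y_1 = S_1(0) = a_1 = -1
y_2 = S_1(2) = -3
t_q=9/4 is in segment 0 (τ=9/4); S_0(τ)=-63/640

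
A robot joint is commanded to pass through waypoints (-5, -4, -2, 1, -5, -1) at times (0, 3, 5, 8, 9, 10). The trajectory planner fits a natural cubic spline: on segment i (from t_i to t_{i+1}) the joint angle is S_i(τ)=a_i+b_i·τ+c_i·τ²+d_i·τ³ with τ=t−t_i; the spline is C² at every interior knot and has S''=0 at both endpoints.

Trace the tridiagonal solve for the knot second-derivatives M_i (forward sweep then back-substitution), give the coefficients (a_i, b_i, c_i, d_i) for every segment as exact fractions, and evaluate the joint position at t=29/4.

  seg 0: a=-5 b=42/109 c=0 d=-17/2943
  seg 1: a=-4 b=25/109 c=-17/327 d=143/654
  seg 2: a=-2 b=865/327 c=412/327 d=-1774/2943
  seg 3: a=1 b=-1985/327 c=-454/109 d=1385/327
  seg 4: a=-5 b=-554/327 c=931/109 d=-931/327
S(29/4) = 12083/3488

Δ: Δ0=1/3, Δ1=1, Δ2=1, Δ3=-6, Δ4=4
row 1: diag=10, rhs=4; c'=1/5, d'=2/5
row 2: denom=10−2·1/5=48/5; d'=(0−2·2/5)/(48/5)=-1/12
row 3: denom=8−3·5/16=113/16; d'=(-42−3·-1/12)/(113/16)=-668/113
row 4: denom=4−1·16/113=436/113; d'=(60−1·-668/113)/(436/113)=1862/109
back: M4=1862/109
back: M3=-668/113−16/113·1862/109=-908/109
back: M2=-1/12−5/16·-908/109=824/327
back: M1=2/5−1/5·824/327=-34/327
M: M0=0, M1=-34/327, M2=824/327, M3=-908/109, M4=1862/109, M5=0
seg 0: a=-5, c=M0/2=0, d=(M1−M0)/(6·3)=-17/2943, b=Δ0−h0·(2M0+M1)/6=42/109
seg 1: a=-4, c=M1/2=-17/327, d=(M2−M1)/(6·2)=143/654, b=Δ1−h1·(2M1+M2)/6=25/109
seg 2: a=-2, c=M2/2=412/327, d=(M3−M2)/(6·3)=-1774/2943, b=Δ2−h2·(2M2+M3)/6=865/327
seg 3: a=1, c=M3/2=-454/109, d=(M4−M3)/(6·1)=1385/327, b=Δ3−h3·(2M3+M4)/6=-1985/327
seg 4: a=-5, c=M4/2=931/109, d=(M5−M4)/(6·1)=-931/327, b=Δ4−h4·(2M4+M5)/6=-554/327
t_q=29/4 → seg 2, τ=9/4; S=-2+865/327·τ+412/327·τ²+-1774/2943·τ³=12083/3488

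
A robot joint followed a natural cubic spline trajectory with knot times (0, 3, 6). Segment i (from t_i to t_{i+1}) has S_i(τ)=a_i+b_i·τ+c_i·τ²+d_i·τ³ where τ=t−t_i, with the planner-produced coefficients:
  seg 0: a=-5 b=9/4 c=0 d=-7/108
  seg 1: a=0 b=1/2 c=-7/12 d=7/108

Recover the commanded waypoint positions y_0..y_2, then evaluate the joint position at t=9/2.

y_0 = S_0(0) = a_0 = -5
y_1 = S_1(0) = a_1 = 0
y_2 = S_1(3) = -2
t_q=9/2 is in segment 1 (τ=3/2); S_1(τ)=-11/32

y_0=-5 y_1=0 y_2=-2
S(9/2) = -11/32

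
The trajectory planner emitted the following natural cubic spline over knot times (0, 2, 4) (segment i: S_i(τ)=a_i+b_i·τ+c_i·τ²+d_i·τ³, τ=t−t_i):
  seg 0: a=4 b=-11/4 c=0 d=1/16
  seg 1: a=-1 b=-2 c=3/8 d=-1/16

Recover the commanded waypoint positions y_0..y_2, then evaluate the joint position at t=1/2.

y_0 = S_0(0) = a_0 = 4
y_1 = S_1(0) = a_1 = -1
y_2 = S_1(2) = -4
t_q=1/2 is in segment 0 (τ=1/2); S_0(τ)=337/128

y_0=4 y_1=-1 y_2=-4
S(1/2) = 337/128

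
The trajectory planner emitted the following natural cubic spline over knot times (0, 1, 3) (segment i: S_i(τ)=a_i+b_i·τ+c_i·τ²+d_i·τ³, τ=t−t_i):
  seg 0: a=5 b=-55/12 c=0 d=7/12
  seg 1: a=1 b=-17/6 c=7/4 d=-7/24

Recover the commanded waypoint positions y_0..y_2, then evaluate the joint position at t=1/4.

y_0=5 y_1=1 y_2=0
S(1/4) = 989/256

y_0 = S_0(0) = a_0 = 5
y_1 = S_1(0) = a_1 = 1
y_2 = S_1(2) = 0
t_q=1/4 is in segment 0 (τ=1/4); S_0(τ)=989/256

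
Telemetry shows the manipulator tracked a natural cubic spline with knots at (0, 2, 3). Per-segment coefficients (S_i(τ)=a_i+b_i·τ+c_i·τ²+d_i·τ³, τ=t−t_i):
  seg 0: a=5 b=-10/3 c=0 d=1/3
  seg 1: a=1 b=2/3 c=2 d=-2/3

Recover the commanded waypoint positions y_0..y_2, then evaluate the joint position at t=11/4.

y_0 = S_0(0) = a_0 = 5
y_1 = S_1(0) = a_1 = 1
y_2 = S_1(1) = 3
t_q=11/4 is in segment 1 (τ=3/4); S_1(τ)=75/32

y_0=5 y_1=1 y_2=3
S(11/4) = 75/32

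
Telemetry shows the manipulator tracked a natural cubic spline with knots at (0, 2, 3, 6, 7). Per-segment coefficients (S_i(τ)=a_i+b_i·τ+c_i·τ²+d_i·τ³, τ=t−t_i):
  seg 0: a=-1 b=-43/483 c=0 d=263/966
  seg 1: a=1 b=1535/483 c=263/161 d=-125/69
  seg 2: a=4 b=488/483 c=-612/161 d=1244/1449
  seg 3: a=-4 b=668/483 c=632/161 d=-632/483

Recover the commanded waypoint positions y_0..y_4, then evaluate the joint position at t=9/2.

y_0 = S_0(0) = a_0 = -1
y_1 = S_1(0) = a_1 = 1
y_2 = S_2(0) = a_2 = 4
y_3 = S_3(0) = a_3 = -4
y_4 = S_3(1) = 0
t_q=9/2 is in segment 2 (τ=3/2); S_2(τ)=-45/322

y_0=-1 y_1=1 y_2=4 y_3=-4 y_4=0
S(9/2) = -45/322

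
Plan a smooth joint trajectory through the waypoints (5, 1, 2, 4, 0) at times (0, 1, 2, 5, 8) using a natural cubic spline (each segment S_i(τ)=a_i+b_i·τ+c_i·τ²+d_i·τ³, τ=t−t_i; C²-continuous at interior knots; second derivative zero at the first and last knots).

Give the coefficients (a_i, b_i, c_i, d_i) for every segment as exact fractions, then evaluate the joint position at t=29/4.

Δ: Δ0=-4, Δ1=1, Δ2=2/3, Δ3=-4/3
row 1: diag=4, rhs=30; c'=1/4, d'=15/2
row 2: denom=8−1·1/4=31/4; d'=(-2−1·15/2)/(31/4)=-38/31
row 3: denom=12−3·12/31=336/31; d'=(-12−3·-38/31)/(336/31)=-43/56
back: M3=-43/56
back: M2=-38/31−12/31·-43/56=-13/14
back: M1=15/2−1/4·-13/14=433/56
M: M0=0, M1=433/56, M2=-13/14, M3=-43/56, M4=0
seg 0: a=5, c=M0/2=0, d=(M1−M0)/(6·1)=433/336, b=Δ0−h0·(2M0+M1)/6=-1777/336
seg 1: a=1, c=M1/2=433/112, d=(M2−M1)/(6·1)=-485/336, b=Δ1−h1·(2M1+M2)/6=-239/168
seg 2: a=2, c=M2/2=-13/28, d=(M3−M2)/(6·3)=1/112, b=Δ2−h2·(2M2+M3)/6=95/48
seg 3: a=4, c=M3/2=-43/112, d=(M4−M3)/(6·3)=43/1008, b=Δ3−h3·(2M3+M4)/6=-95/168
t_q=29/4 → seg 3, τ=9/4; S=4+-95/168·τ+-43/112·τ²+43/1008·τ³=9103/7168

  seg 0: a=5 b=-1777/336 c=0 d=433/336
  seg 1: a=1 b=-239/168 c=433/112 d=-485/336
  seg 2: a=2 b=95/48 c=-13/28 d=1/112
  seg 3: a=4 b=-95/168 c=-43/112 d=43/1008
S(29/4) = 9103/7168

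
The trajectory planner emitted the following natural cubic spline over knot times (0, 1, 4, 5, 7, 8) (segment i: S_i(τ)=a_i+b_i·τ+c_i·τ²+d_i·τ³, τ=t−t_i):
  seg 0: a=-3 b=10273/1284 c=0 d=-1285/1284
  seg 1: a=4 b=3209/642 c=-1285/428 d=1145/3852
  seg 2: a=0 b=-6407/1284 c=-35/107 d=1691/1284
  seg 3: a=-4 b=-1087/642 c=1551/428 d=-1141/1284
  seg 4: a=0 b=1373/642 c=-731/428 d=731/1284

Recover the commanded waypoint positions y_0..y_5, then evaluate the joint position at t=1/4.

y_0 = S_0(0) = a_0 = -3
y_1 = S_1(0) = a_1 = 4
y_2 = S_2(0) = a_2 = 0
y_3 = S_3(0) = a_3 = -4
y_4 = S_4(0) = a_4 = 0
y_5 = S_4(1) = 1
t_q=1/4 is in segment 0 (τ=1/4); S_0(τ)=-27815/27392

y_0=-3 y_1=4 y_2=0 y_3=-4 y_4=0 y_5=1
S(1/4) = -27815/27392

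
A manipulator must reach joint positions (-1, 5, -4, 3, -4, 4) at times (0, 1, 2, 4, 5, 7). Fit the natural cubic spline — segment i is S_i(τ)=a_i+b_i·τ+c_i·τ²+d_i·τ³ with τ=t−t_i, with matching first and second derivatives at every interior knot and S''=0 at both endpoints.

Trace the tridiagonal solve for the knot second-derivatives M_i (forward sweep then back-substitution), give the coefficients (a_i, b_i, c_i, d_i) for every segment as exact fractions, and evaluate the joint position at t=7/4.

Δ: Δ0=6, Δ1=-9, Δ2=7/2, Δ3=-7, Δ4=4
row 1: diag=4, rhs=-90; c'=1/4, d'=-45/2
row 2: denom=6−1·1/4=23/4; d'=(75−1·-45/2)/(23/4)=390/23
row 3: denom=6−2·8/23=122/23; d'=(-63−2·390/23)/(122/23)=-2229/122
row 4: denom=6−1·23/122=709/122; d'=(66−1·-2229/122)/(709/122)=10281/709
back: M4=10281/709
back: M3=-2229/122−23/122·10281/709=-14892/709
back: M2=390/23−8/23·-14892/709=17202/709
back: M1=-45/2−1/4·17202/709=-20253/709
M: M0=0, M1=-20253/709, M2=17202/709, M3=-14892/709, M4=10281/709, M5=0
seg 0: a=-1, c=M0/2=0, d=(M1−M0)/(6·1)=-6751/1418, b=Δ0−h0·(2M0+M1)/6=15259/1418
seg 1: a=5, c=M1/2=-20253/1418, d=(M2−M1)/(6·1)=12485/1418, b=Δ1−h1·(2M1+M2)/6=-2497/709
seg 2: a=-4, c=M2/2=8601/709, d=(M3−M2)/(6·2)=-5349/1418, b=Δ2−h2·(2M2+M3)/6=-8045/1418
seg 3: a=3, c=M3/2=-7446/709, d=(M4−M3)/(6·1)=8391/1418, b=Δ3−h3·(2M3+M4)/6=-3425/1418
seg 4: a=-4, c=M4/2=10281/1418, d=(M5−M4)/(6·2)=-3427/2836, b=Δ4−h4·(2M4+M5)/6=-4018/709
t_q=7/4 → seg 1, τ=3/4; S=5+-2497/709·τ+-20253/1418·τ²+12485/1418·τ³=-177965/90752

  seg 0: a=-1 b=15259/1418 c=0 d=-6751/1418
  seg 1: a=5 b=-2497/709 c=-20253/1418 d=12485/1418
  seg 2: a=-4 b=-8045/1418 c=8601/709 d=-5349/1418
  seg 3: a=3 b=-3425/1418 c=-7446/709 d=8391/1418
  seg 4: a=-4 b=-4018/709 c=10281/1418 d=-3427/2836
S(7/4) = -177965/90752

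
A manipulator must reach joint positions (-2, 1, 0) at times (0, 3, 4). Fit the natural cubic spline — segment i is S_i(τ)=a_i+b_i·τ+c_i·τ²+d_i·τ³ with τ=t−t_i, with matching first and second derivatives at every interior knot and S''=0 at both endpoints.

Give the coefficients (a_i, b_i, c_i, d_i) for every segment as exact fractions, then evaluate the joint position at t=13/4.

  seg 0: a=-2 b=7/4 c=0 d=-1/12
  seg 1: a=1 b=-1/2 c=-3/4 d=1/4
S(13/4) = 213/256

Δ: Δ0=1, Δ1=-1
row 1: diag=8, rhs=-12; c'=1/8, d'=-3/2
back: M1=-3/2
M: M0=0, M1=-3/2, M2=0
seg 0: a=-2, c=M0/2=0, d=(M1−M0)/(6·3)=-1/12, b=Δ0−h0·(2M0+M1)/6=7/4
seg 1: a=1, c=M1/2=-3/4, d=(M2−M1)/(6·1)=1/4, b=Δ1−h1·(2M1+M2)/6=-1/2
t_q=13/4 → seg 1, τ=1/4; S=1+-1/2·τ+-3/4·τ²+1/4·τ³=213/256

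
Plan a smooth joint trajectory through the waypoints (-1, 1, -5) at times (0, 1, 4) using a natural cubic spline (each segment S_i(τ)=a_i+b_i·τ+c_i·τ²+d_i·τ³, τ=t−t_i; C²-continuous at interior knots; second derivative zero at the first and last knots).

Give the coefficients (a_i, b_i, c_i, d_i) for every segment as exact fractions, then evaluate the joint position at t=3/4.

  seg 0: a=-1 b=5/2 c=0 d=-1/2
  seg 1: a=1 b=1 c=-3/2 d=1/6
S(3/4) = 85/128

Δ: Δ0=2, Δ1=-2
row 1: diag=8, rhs=-24; c'=3/8, d'=-3
back: M1=-3
M: M0=0, M1=-3, M2=0
seg 0: a=-1, c=M0/2=0, d=(M1−M0)/(6·1)=-1/2, b=Δ0−h0·(2M0+M1)/6=5/2
seg 1: a=1, c=M1/2=-3/2, d=(M2−M1)/(6·3)=1/6, b=Δ1−h1·(2M1+M2)/6=1
t_q=3/4 → seg 0, τ=3/4; S=-1+5/2·τ+0·τ²+-1/2·τ³=85/128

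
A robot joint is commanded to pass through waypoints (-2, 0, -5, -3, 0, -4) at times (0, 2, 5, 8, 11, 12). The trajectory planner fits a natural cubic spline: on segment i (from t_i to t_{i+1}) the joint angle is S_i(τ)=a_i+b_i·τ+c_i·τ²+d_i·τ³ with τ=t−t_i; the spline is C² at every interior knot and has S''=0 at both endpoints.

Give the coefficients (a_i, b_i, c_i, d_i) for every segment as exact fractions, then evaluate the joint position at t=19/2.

  seg 0: a=-2 b=1669/993 c=0 d=-169/993
  seg 1: a=0 b=-359/993 c=-338/331 d=194/993
  seg 2: a=-5 b=-1205/993 c=244/331 d=-329/8937
  seg 3: a=-3 b=2200/993 c=403/993 d=-2416/8937
  seg 4: a=0 b=-2630/993 c=-671/331 d=671/993
S(19/2) = 429/1324

Δ: Δ0=1, Δ1=-5/3, Δ2=2/3, Δ3=1, Δ4=-4
row 1: diag=10, rhs=-16; c'=3/10, d'=-8/5
row 2: denom=12−3·3/10=111/10; d'=(14−3·-8/5)/(111/10)=188/111
row 3: denom=12−3·10/37=414/37; d'=(2−3·188/111)/(414/37)=-19/69
row 4: denom=8−3·37/138=331/46; d'=(-30−3·-19/69)/(331/46)=-1342/331
back: M4=-1342/331
back: M3=-19/69−37/138·-1342/331=806/993
back: M2=188/111−10/37·806/993=488/331
back: M1=-8/5−3/10·488/331=-676/331
M: M0=0, M1=-676/331, M2=488/331, M3=806/993, M4=-1342/331, M5=0
seg 0: a=-2, c=M0/2=0, d=(M1−M0)/(6·2)=-169/993, b=Δ0−h0·(2M0+M1)/6=1669/993
seg 1: a=0, c=M1/2=-338/331, d=(M2−M1)/(6·3)=194/993, b=Δ1−h1·(2M1+M2)/6=-359/993
seg 2: a=-5, c=M2/2=244/331, d=(M3−M2)/(6·3)=-329/8937, b=Δ2−h2·(2M2+M3)/6=-1205/993
seg 3: a=-3, c=M3/2=403/993, d=(M4−M3)/(6·3)=-2416/8937, b=Δ3−h3·(2M3+M4)/6=2200/993
seg 4: a=0, c=M4/2=-671/331, d=(M5−M4)/(6·1)=671/993, b=Δ4−h4·(2M4+M5)/6=-2630/993
t_q=19/2 → seg 3, τ=3/2; S=-3+2200/993·τ+403/993·τ²+-2416/8937·τ³=429/1324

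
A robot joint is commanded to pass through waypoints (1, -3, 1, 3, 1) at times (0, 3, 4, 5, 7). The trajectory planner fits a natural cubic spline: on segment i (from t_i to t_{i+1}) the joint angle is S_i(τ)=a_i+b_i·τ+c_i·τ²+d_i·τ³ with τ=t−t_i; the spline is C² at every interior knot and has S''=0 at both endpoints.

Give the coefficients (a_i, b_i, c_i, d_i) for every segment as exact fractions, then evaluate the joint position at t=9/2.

Δ: Δ0=-4/3, Δ1=4, Δ2=2, Δ3=-1
row 1: diag=8, rhs=32; c'=1/8, d'=4
row 2: denom=4−1·1/8=31/8; d'=(-12−1·4)/(31/8)=-128/31
row 3: denom=6−1·8/31=178/31; d'=(-18−1·-128/31)/(178/31)=-215/89
back: M3=-215/89
back: M2=-128/31−8/31·-215/89=-312/89
back: M1=4−1/8·-312/89=395/89
M: M0=0, M1=395/89, M2=-312/89, M3=-215/89, M4=0
seg 0: a=1, c=M0/2=0, d=(M1−M0)/(6·3)=395/1602, b=Δ0−h0·(2M0+M1)/6=-1897/534
seg 1: a=-3, c=M1/2=395/178, d=(M2−M1)/(6·1)=-707/534, b=Δ1−h1·(2M1+M2)/6=829/267
seg 2: a=1, c=M2/2=-156/89, d=(M3−M2)/(6·1)=97/534, b=Δ2−h2·(2M2+M3)/6=1907/534
seg 3: a=3, c=M3/2=-215/178, d=(M4−M3)/(6·2)=215/1068, b=Δ3−h3·(2M3+M4)/6=163/267
t_q=9/2 → seg 2, τ=1/2; S=1+1907/534·τ+-156/89·τ²+97/534·τ³=3375/1424

  seg 0: a=1 b=-1897/534 c=0 d=395/1602
  seg 1: a=-3 b=829/267 c=395/178 d=-707/534
  seg 2: a=1 b=1907/534 c=-156/89 d=97/534
  seg 3: a=3 b=163/267 c=-215/178 d=215/1068
S(9/2) = 3375/1424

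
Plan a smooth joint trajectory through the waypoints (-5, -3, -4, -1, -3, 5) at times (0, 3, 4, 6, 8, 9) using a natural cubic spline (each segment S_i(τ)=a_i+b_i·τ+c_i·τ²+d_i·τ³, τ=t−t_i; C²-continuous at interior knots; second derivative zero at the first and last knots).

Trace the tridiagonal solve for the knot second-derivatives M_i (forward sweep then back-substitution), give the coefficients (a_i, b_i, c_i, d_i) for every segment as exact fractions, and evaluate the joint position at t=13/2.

Δ: Δ0=2/3, Δ1=-1, Δ2=3/2, Δ3=-1, Δ4=8
row 1: diag=8, rhs=-10; c'=1/8, d'=-5/4
row 2: denom=6−1·1/8=47/8; d'=(15−1·-5/4)/(47/8)=130/47
row 3: denom=8−2·16/47=344/47; d'=(-15−2·130/47)/(344/47)=-965/344
row 4: denom=6−2·47/172=469/86; d'=(54−2·-965/344)/(469/86)=10253/938
back: M4=10253/938
back: M3=-965/344−47/172·10253/938=-5433/938
back: M2=130/47−16/47·-5433/938=2222/469
back: M1=-5/4−1/8·2222/469=-864/469
M: M0=0, M1=-864/469, M2=2222/469, M3=-5433/938, M4=10253/938, M5=0
seg 0: a=-5, c=M0/2=0, d=(M1−M0)/(6·3)=-48/469, b=Δ0−h0·(2M0+M1)/6=2234/1407
seg 1: a=-3, c=M1/2=-432/469, d=(M2−M1)/(6·1)=1543/1407, b=Δ1−h1·(2M1+M2)/6=-1654/1407
seg 2: a=-4, c=M2/2=1111/469, d=(M3−M2)/(6·2)=-1411/1608, b=Δ2−h2·(2M2+M3)/6=383/1407
seg 3: a=-1, c=M3/2=-5433/1876, d=(M4−M3)/(6·2)=7843/5628, b=Δ3−h3·(2M3+M4)/6=-2201/2814
seg 4: a=-3, c=M4/2=10253/1876, d=(M5−M4)/(6·1)=-10253/5628, b=Δ4−h4·(2M4+M5)/6=12259/2814
t_q=13/2 → seg 3, τ=1/2; S=-1+-2201/2814·τ+-5433/1876·τ²+7843/5628·τ³=-29129/15008

  seg 0: a=-5 b=2234/1407 c=0 d=-48/469
  seg 1: a=-3 b=-1654/1407 c=-432/469 d=1543/1407
  seg 2: a=-4 b=383/1407 c=1111/469 d=-1411/1608
  seg 3: a=-1 b=-2201/2814 c=-5433/1876 d=7843/5628
  seg 4: a=-3 b=12259/2814 c=10253/1876 d=-10253/5628
S(13/2) = -29129/15008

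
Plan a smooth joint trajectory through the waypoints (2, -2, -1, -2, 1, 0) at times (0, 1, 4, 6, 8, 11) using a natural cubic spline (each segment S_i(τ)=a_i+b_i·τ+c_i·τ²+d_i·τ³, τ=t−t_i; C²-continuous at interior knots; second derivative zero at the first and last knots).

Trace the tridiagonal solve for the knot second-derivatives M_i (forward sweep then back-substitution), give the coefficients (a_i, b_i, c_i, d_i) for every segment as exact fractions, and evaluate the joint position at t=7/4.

Δ: Δ0=-4, Δ1=1/3, Δ2=-1/2, Δ3=3/2, Δ4=-1/3
row 1: diag=8, rhs=26; c'=3/8, d'=13/4
row 2: denom=10−3·3/8=71/8; d'=(-5−3·13/4)/(71/8)=-118/71
row 3: denom=8−2·16/71=536/71; d'=(12−2·-118/71)/(536/71)=136/67
row 4: denom=10−2·71/268=1269/134; d'=(-11−2·136/67)/(1269/134)=-2018/1269
back: M4=-2018/1269
back: M3=136/67−71/268·-2018/1269=6221/2538
back: M2=-118/71−16/71·6221/2538=-2810/1269
back: M1=13/4−3/8·-2810/1269=1726/423
M: M0=0, M1=1726/423, M2=-2810/1269, M3=6221/2538, M4=-2018/1269, M5=0
seg 0: a=2, c=M0/2=0, d=(M1−M0)/(6·1)=863/1269, b=Δ0−h0·(2M0+M1)/6=-5939/1269
seg 1: a=-2, c=M1/2=863/423, d=(M2−M1)/(6·3)=-3994/11421, b=Δ1−h1·(2M1+M2)/6=-3350/1269
seg 2: a=-1, c=M2/2=-1405/1269, d=(M3−M2)/(6·2)=3947/10152, b=Δ2−h2·(2M2+M3)/6=202/1269
seg 3: a=-2, c=M3/2=6221/5076, d=(M4−M3)/(6·2)=-3419/10152, b=Δ3−h3·(2M3+M4)/6=335/846
seg 4: a=1, c=M4/2=-1009/1269, d=(M5−M4)/(6·3)=1009/11421, b=Δ4−h4·(2M4+M5)/6=1595/1269
t_q=7/4 → seg 1, τ=3/4; S=-2+-3350/1269·τ+863/423·τ²+-3994/11421·τ³=-13445/4512

  seg 0: a=2 b=-5939/1269 c=0 d=863/1269
  seg 1: a=-2 b=-3350/1269 c=863/423 d=-3994/11421
  seg 2: a=-1 b=202/1269 c=-1405/1269 d=3947/10152
  seg 3: a=-2 b=335/846 c=6221/5076 d=-3419/10152
  seg 4: a=1 b=1595/1269 c=-1009/1269 d=1009/11421
S(7/4) = -13445/4512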